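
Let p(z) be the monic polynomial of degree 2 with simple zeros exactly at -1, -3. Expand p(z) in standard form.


The polynomial is p(z) = ∏_{α ∈ S} (z − α), where S = {-1, -3}.
Expanding the product yields: p(z) = z^2 + 4·z + 3.
The resulting polynomial has degree 2 and real coefficients as required.

p(z) = z^2 + 4·z + 3.


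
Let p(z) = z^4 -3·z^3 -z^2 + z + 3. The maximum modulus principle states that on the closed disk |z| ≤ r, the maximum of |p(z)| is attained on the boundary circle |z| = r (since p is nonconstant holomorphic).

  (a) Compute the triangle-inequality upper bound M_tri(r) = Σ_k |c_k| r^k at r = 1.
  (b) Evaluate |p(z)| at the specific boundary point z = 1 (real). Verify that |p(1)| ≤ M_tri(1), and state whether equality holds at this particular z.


Coefficients: c_0 = 3, c_1 = 1, c_2 = -1, c_3 = -3, c_4 = 1. Radius r = 1.
Part (a). Triangle bound: M_tri(r) = Σ_k |c_k| r^k
  = |3|·1^0 + |1|·1^1 + |-1|·1^2 + |-3|·1^3 + |1|·1^4
  = 3 + 1 + 1 + 3 + 1 = 9.
This bounds M(r) := max_{|z|=r} |p(z)| from above; equality holds iff all terms c_k z^k can be made to align in phase at a single z on |z|=r.
Part (b). At z = 1 (real, on the circle |z| = r):
  p(1) = (3)·1^0 + (1)·1^1 + (-1)·1^2 + (-3)·1^3 + (1)·1^4 = 1.
  |p(1)| = 1.
Check: |p(1)| = 1 ≤ 9 = M_tri(1). ✓ Equality does not hold at z = 1 (the coefficients have mixed signs, so the terms do not all align in phase there).

M_tri(1) = 9; |p(1)| = 1; equality at z=1: no.


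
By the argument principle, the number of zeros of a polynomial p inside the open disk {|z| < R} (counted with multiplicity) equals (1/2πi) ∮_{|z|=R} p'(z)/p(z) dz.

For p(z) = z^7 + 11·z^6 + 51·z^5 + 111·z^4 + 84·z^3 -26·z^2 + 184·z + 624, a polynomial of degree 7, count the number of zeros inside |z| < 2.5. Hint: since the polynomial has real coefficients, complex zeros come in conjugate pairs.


The zeros of p are: (-3 + 2i), (-3 - 2i), (-2 + 2i), (-2 - 2i), -3, (1 + 1i), (1 - 1i).
Their magnitudes are: 3.606, 3.606, 2.828, 2.828, 3, 1.414, 1.414.
Zeros with |z| < R = 2.5: (1 + 1i), (1 - 1i).
Count = 2.
By the argument principle, (1/2πi) ∮_{|z|=R} p'(z)/p(z) dz equals exactly this count.

Number of zeros inside |z| < 2.5: 2.


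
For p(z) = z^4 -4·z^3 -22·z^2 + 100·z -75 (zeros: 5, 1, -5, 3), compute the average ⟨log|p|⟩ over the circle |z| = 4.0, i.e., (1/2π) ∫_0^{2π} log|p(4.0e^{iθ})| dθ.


Zeros: -5, 1, 3, 5; r = 4.0.
Inside |z| < r: 1, 3. Outside (|z| ≥ r): -5, 5.
p(0) = -75, so log|p(0)| = log(75) = 4.3175.
Apply Jensen: I(r) = log|p(0)| + Σ_k log(r/|z_k|), summed over zeros inside |z| < r.
  log(r/|z_k|) for z_k = 1: log(4.0/1) = 1.3863
  log(r/|z_k|) for z_k = 3: log(4.0/3) = 0.2877
  Outside zeros (-5, 5) contribute nothing to the Jensen sum.
Sum over inside zeros: 1.6740.
I(r) = log|p(0)| + (inside sum) = 4.3175 + 1.6740 = 5.9915.
Note: since some zeros are outside |z| ≤ r, the simplified n·log(r) form does NOT apply — only the inside zeros contribute.

I(r) ≈ 5.9915.


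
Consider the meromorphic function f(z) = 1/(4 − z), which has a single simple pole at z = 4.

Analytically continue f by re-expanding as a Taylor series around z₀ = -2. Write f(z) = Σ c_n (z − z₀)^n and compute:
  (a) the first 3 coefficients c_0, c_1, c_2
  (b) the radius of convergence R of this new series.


Let w = z − z₀, so z = z₀ + w.
Then 4 − z = 4 − (z₀ + w) = (4 − z₀) − w = 6 − w.
f(z) = 1/(6 − w) = (1/(6)) · 1/(1 − w/(6)) = Σ_{n≥0} w^n / (6)^(n+1).
So c_n = 1/(6)^(n+1):
  c_0 = 1/(6)^1 = 1/6.
  c_1 = 1/(6)^2 = 1/36.
  c_2 = 1/(6)^3 = 1/216.
The series is valid for |w/d| < 1, i.e. |z − z₀| < |d|.
Radius of convergence: R = |4 − z₀| = |6| = 6 (distance from z₀ to the singularity z = 4).

c_0 = 1/6, c_1 = 1/36, c_2 = 1/216; R = 6.


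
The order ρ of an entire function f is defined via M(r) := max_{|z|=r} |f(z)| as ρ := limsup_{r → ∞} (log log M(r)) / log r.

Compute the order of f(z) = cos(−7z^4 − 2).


Write cos(w) = (e^{iw} ± e^{−iw})/(2 or 2i), so |cos(w)| ≤ e^{|w|}. With w = −7z^4 − 2, |w| ≤ 7r^4 + 2 on |z|=r, giving M(r) ≤ e^{7r^4 + 2} and ρ ≤ 4. For the lower bound, choose z on |z|=r with -7z^4 purely imaginary of modulus 7r^4; then |cos(−7z^4 − 2)| grows like e^{7r^4}/2, so ρ ≥ 4. Hence ρ = 4.
Therefore ρ = 4.

Order ρ = 4.


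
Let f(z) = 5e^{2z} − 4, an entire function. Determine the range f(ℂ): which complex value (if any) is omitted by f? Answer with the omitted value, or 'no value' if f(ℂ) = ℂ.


Little Picard bounds the complement of f(ℂ) to at most one point.
e^{2z} is never zero on ℂ, so 5·e^{2z} takes every value in ℂ ∖ {0}. Adding -4 shifts the range to ℂ ∖ {-4}. Thus f omits exactly the value -4.

Omitted value: -4.


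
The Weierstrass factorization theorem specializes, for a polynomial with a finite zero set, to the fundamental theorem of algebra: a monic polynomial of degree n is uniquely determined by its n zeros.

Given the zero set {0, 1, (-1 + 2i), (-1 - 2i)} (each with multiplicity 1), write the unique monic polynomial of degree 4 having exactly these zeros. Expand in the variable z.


The polynomial is p(z) = ∏_{α ∈ S} (z − α), where S = {0, 1, (-1 + 2i), (-1 - 2i)}.
Expanding the product yields: p(z) = z^4 + z^3 + 3·z^2 -5·z.
Note conjugate pairs combine to real quadratics: (z − (-1+2i))(z − (-1−2i)) = z² + 2z + 5.
The resulting polynomial has degree 4 and real coefficients as required.

p(z) = z^4 + z^3 + 3·z^2 -5·z.


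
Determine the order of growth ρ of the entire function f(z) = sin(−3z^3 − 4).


Write sin(w) = (e^{iw} ± e^{−iw})/(2 or 2i), so |sin(w)| ≤ e^{|w|}. With w = −3z^3 − 4, |w| ≤ 3r^3 + 4 on |z|=r, giving M(r) ≤ e^{3r^3 + 4} and ρ ≤ 3. For the lower bound, choose z on |z|=r with -3z^3 purely imaginary of modulus 3r^3; then |sin(−3z^3 − 4)| grows like e^{3r^3}/2, so ρ ≥ 3. Hence ρ = 3.
Therefore ρ = 3.

Order ρ = 3.


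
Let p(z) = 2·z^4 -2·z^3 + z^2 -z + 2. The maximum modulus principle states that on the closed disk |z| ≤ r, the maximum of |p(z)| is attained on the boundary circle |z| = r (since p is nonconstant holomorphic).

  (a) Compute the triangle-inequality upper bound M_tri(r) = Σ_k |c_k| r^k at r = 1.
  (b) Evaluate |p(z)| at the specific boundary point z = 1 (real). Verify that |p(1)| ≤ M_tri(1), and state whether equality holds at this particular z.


Coefficients: c_0 = 2, c_1 = -1, c_2 = 1, c_3 = -2, c_4 = 2. Radius r = 1.
Part (a). Triangle bound: M_tri(r) = Σ_k |c_k| r^k
  = |2|·1^0 + |-1|·1^1 + |1|·1^2 + |-2|·1^3 + |2|·1^4
  = 2 + 1 + 1 + 2 + 2 = 8.
This bounds M(r) := max_{|z|=r} |p(z)| from above; equality holds iff all terms c_k z^k can be made to align in phase at a single z on |z|=r.
Part (b). At z = 1 (real, on the circle |z| = r):
  p(1) = (2)·1^0 + (-1)·1^1 + (1)·1^2 + (-2)·1^3 + (2)·1^4 = 2.
  |p(1)| = 2.
Check: |p(1)| = 2 ≤ 8 = M_tri(1). ✓ Equality does not hold at z = 1 (the coefficients have mixed signs, so the terms do not all align in phase there).

M_tri(1) = 8; |p(1)| = 2; equality at z=1: no.


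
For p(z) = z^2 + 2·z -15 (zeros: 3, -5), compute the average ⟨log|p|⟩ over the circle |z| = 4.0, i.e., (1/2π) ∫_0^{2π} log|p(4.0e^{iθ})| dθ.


Zeros: -5, 3; r = 4.0.
Inside |z| < r: 3. Outside (|z| ≥ r): -5.
p(0) = -15, so log|p(0)| = log(15) = 2.7081.
Apply Jensen: I(r) = log|p(0)| + Σ_k log(r/|z_k|), summed over zeros inside |z| < r.
  log(r/|z_k|) for z_k = 3: log(4.0/3) = 0.2877
  Outside zeros (-5) contribute nothing to the Jensen sum.
Sum over inside zeros: 0.2877.
I(r) = log|p(0)| + (inside sum) = 2.7081 + 0.2877 = 2.9957.
Note: since some zeros are outside |z| ≤ r, the simplified n·log(r) form does NOT apply — only the inside zeros contribute.

I(r) ≈ 2.9957.


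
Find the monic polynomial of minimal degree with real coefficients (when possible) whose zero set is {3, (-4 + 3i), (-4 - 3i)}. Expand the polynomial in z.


The polynomial is p(z) = ∏_{α ∈ S} (z − α), where S = {3, (-4 + 3i), (-4 - 3i)}.
Expanding the product yields: p(z) = z^3 + 5·z^2 + z -75.
Note conjugate pairs combine to real quadratics: (z − (-4+3i))(z − (-4−3i)) = z² + 8z + 25.
The resulting polynomial has degree 3 and real coefficients as required.

p(z) = z^3 + 5·z^2 + z -75.


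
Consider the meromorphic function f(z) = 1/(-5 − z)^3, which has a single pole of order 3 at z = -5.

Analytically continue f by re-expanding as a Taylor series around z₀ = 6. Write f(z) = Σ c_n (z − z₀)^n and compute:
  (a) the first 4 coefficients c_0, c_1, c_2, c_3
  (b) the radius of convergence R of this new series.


Let w = z − z₀, so z = z₀ + w.
Then -5 − z = -5 − (z₀ + w) = (-5 − z₀) − w = -11 − w.
f(z) = 1/(-11 − w)^3 = (1/(-11)^3) · (1 − w/(-11))^{−3}.
By the binomial series (1−u)^{−3} = Σ_{n≥0} C(n+2, 2) u^n for |u|<1, with u = w/(-11):
  c_n = C(n+2, 2) / (-11)^(n+3).
  c_0 = 1/(-11)^3 = -1/1331.
  c_1 = 3/(-11)^4 = 3/14641.
  c_2 = 6/(-11)^5 = -6/161051.
  c_3 = 10/(-11)^6 = 10/1771561.
The series is valid for |w/d| < 1, i.e. |z − z₀| < |d|.
Radius of convergence: R = |-5 − z₀| = |-11| = 11 (distance from z₀ to the singularity z = -5).

c_0 = -1/1331, c_1 = 3/14641, c_2 = -6/161051, c_3 = 10/1771561; R = 11.


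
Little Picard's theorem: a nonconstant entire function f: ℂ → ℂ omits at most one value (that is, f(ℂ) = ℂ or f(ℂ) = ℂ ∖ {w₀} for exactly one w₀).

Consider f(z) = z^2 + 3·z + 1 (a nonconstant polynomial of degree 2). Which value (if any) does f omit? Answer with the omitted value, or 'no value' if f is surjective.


Little Picard bounds the complement of f(ℂ) to at most one point.
For every w ∈ ℂ, the equation p(z) − w = 0 is a nonconstant polynomial in z and hence has at least one root by the fundamental theorem of algebra. So p is surjective onto ℂ, omitting no value.

Omitted value: no value.


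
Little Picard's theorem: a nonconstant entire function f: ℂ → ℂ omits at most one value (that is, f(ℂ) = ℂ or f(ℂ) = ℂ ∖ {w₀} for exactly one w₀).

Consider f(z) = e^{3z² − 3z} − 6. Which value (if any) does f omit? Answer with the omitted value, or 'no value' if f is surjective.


Little Picard bounds the complement of f(ℂ) to at most one point.
The exponent g(z) = 3z² − 3z is a nonconstant polynomial, hence surjective onto ℂ. So e^{g(z)} takes every value in {e^w : w ∈ ℂ} = ℂ ∖ {0}. Adding -6 shifts the range to ℂ ∖ {-6}. f omits exactly -6.

Omitted value: -6.


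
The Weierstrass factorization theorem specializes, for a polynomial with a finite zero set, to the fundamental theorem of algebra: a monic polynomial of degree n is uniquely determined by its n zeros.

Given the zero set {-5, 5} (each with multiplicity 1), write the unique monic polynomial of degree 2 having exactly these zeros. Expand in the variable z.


The polynomial is p(z) = ∏_{α ∈ S} (z − α), where S = {-5, 5}.
Expanding the product yields: p(z) = z^2 -25.
The resulting polynomial has degree 2 and real coefficients as required.

p(z) = z^2 -25.


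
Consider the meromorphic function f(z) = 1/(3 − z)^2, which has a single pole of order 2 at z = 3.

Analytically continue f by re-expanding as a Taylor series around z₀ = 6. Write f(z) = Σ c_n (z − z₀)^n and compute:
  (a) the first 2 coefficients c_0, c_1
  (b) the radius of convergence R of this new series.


Let w = z − z₀, so z = z₀ + w.
Then 3 − z = 3 − (z₀ + w) = (3 − z₀) − w = -3 − w.
f(z) = 1/(-3 − w)^2 = (1/(-3)^2) · (1 − w/(-3))^{−2}.
By the binomial series (1−u)^{−2} = Σ_{n≥0} C(n+1, 1) u^n for |u|<1, with u = w/(-3):
  c_n = C(n+1, 1) / (-3)^(n+2).
  c_0 = 1/(-3)^2 = 1/9.
  c_1 = 2/(-3)^3 = -2/27.
The series is valid for |w/d| < 1, i.e. |z − z₀| < |d|.
Radius of convergence: R = |3 − z₀| = |-3| = 3 (distance from z₀ to the singularity z = 3).

c_0 = 1/9, c_1 = -2/27; R = 3.


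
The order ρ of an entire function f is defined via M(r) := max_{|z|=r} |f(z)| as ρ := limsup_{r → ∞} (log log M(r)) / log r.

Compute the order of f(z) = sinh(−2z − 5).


sinh(w) is a linear combination of e^{iw} and e^{−iw} (or e^w, e^{−w} in the hyperbolic case), so |sinh(w)| ≤ e^{|w|}. With w = −2z − 5, |w| ≤ 2|z| + 5 = 2r + 5 on |z| = r, giving M(r) ≤ e^{2r + 5}, so ρ ≤ 1. On a suitable ray (z = it for sin/cos; z = t for sinh/cosh, t real → ∞), |sinh(−2z − 5)| grows like e^{2|t|}/2, so ρ ≥ 1. Hence ρ = 1.
Therefore ρ = 1.

Order ρ = 1.


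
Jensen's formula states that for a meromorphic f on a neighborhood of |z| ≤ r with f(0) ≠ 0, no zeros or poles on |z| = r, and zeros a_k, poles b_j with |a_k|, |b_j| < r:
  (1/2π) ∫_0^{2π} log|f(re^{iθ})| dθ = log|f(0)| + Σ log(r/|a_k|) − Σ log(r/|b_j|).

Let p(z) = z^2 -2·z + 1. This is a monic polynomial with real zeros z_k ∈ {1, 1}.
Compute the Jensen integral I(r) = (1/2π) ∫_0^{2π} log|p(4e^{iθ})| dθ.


Zeros: 1, 1; r = 4.
Inside |z| < r: 1, 1. Outside (|z| ≥ r): ∅.
p(0) = 1, so log|p(0)| = log(1) = 0.0000.
Apply Jensen: I(r) = log|p(0)| + Σ_k log(r/|z_k|), summed over zeros inside |z| < r.
  log(r/|z_k|) for z_k = 1: log(4/1) = 1.3863
  log(r/|z_k|) for z_k = 1: log(4/1) = 1.3863
Sum over inside zeros: 2.7726.
I(r) = log|p(0)| + (inside sum) = 0.0000 + 2.7726 = 2.7726.
Closed form (all zeros inside, monic): I(r) = n·log(r) = 2·log(4) = 2.7726. ✓

I(r) ≈ 2.7726.


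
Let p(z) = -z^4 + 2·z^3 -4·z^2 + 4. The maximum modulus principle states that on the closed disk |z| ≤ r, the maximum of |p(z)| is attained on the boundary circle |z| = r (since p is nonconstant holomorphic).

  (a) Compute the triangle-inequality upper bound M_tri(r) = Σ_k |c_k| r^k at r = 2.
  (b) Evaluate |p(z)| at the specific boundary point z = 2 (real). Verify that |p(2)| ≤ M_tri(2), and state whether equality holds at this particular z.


Coefficients: c_0 = 4, c_1 = 0, c_2 = -4, c_3 = 2, c_4 = -1. Radius r = 2.
Part (a). Triangle bound: M_tri(r) = Σ_k |c_k| r^k
  = |4|·2^0 + |0|·2^1 + |-4|·2^2 + |2|·2^3 + |-1|·2^4
  = 4 + 0 + 16 + 16 + 16 = 52.
This bounds M(r) := max_{|z|=r} |p(z)| from above; equality holds iff all terms c_k z^k can be made to align in phase at a single z on |z|=r.
Part (b). At z = 2 (real, on the circle |z| = r):
  p(2) = (4)·2^0 + (0)·2^1 + (-4)·2^2 + (2)·2^3 + (-1)·2^4 = -12.
  |p(2)| = 12.
Check: |p(2)| = 12 ≤ 52 = M_tri(2). ✓ Equality does not hold at z = 2 (the coefficients have mixed signs, so the terms do not all align in phase there).

M_tri(2) = 52; |p(2)| = 12; equality at z=2: no.


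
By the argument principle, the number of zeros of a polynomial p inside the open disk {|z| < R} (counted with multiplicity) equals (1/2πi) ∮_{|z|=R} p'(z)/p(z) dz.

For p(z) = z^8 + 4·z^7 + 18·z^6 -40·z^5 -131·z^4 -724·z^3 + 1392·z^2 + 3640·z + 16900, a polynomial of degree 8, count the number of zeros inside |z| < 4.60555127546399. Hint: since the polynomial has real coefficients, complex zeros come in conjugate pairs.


The zeros of p are: (3 + 1i), (3 - 1i), (-1 + 3i), (-1 - 3i), (-2 + 3i), (-2 - 3i), (-2 + 3i), (-2 - 3i).
Their magnitudes are: 3.162, 3.162, 3.162, 3.162, 3.606, 3.606, 3.606, 3.606.
Zeros with |z| < R = 4.60555127546399: (3 + 1i), (3 - 1i), (-1 + 3i), (-1 - 3i), (-2 + 3i), (-2 - 3i), (-2 + 3i), (-2 - 3i).
Count = 8.
By the argument principle, (1/2πi) ∮_{|z|=R} p'(z)/p(z) dz equals exactly this count.

Number of zeros inside |z| < 4.60555127546399: 8.


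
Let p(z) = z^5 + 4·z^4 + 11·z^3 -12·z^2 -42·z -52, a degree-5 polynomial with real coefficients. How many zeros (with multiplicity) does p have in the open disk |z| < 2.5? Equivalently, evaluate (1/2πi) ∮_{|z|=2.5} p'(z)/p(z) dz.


The zeros of p are: (-2 + 3i), (-2 - 3i), 2, (-1 + 1i), (-1 - 1i).
Their magnitudes are: 3.606, 3.606, 2, 1.414, 1.414.
Zeros with |z| < R = 2.5: 2, (-1 + 1i), (-1 - 1i).
Count = 3.
By the argument principle, (1/2πi) ∮_{|z|=R} p'(z)/p(z) dz equals exactly this count.

Number of zeros inside |z| < 2.5: 3.


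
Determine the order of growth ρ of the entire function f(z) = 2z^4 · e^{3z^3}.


M(r) = max_{|z|=r} |2|·|z|^4·|e^{3z^3}| = 2·r^4 · e^{3r^3} (the factors attain their maxima compatibly on |z|=r). Then log M(r) = log 2 + 4·log r + 3r^3, dominated by the last term, so log log M(r) ~ 3·log r. The polynomial factor 2z^4 contributes only a log r term and does not affect the order. ρ = 3.
Therefore ρ = 3.

Order ρ = 3.


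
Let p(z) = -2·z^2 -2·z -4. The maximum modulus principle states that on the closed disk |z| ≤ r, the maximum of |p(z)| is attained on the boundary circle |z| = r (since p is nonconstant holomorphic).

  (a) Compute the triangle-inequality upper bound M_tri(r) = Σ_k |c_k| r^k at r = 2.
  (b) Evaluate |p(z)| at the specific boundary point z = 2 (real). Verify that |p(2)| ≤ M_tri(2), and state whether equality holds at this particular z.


Coefficients: c_0 = -4, c_1 = -2, c_2 = -2. Radius r = 2.
Part (a). Triangle bound: M_tri(r) = Σ_k |c_k| r^k
  = |-4|·2^0 + |-2|·2^1 + |-2|·2^2
  = 4 + 4 + 8 = 16.
This bounds M(r) := max_{|z|=r} |p(z)| from above; equality holds iff all terms c_k z^k can be made to align in phase at a single z on |z|=r.
Part (b). At z = 2 (real, on the circle |z| = r):
  p(2) = (-4)·2^0 + (-2)·2^1 + (-2)·2^2 = -16.
  |p(2)| = 16.
Since all nonzero coefficients share the same sign, |p(2)| = 16 = M_tri(2); the triangle bound is attained at z = 2, so in fact M(r) = 16.

M_tri(2) = 16; |p(2)| = 16; equality at z=2: yes.


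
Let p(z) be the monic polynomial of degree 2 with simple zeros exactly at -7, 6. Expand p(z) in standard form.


The polynomial is p(z) = ∏_{α ∈ S} (z − α), where S = {-7, 6}.
Expanding the product yields: p(z) = z^2 + z -42.
The resulting polynomial has degree 2 and real coefficients as required.

p(z) = z^2 + z -42.


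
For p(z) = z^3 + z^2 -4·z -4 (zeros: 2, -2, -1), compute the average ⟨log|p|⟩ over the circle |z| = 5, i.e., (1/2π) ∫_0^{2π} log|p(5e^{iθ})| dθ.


Zeros: -2, -1, 2; r = 5.
Inside |z| < r: -2, -1, 2. Outside (|z| ≥ r): ∅.
p(0) = -4, so log|p(0)| = log(4) = 1.3863.
Apply Jensen: I(r) = log|p(0)| + Σ_k log(r/|z_k|), summed over zeros inside |z| < r.
  log(r/|z_k|) for z_k = 2: log(5/2) = 0.9163
  log(r/|z_k|) for z_k = -2: log(5/2) = 0.9163
  log(r/|z_k|) for z_k = -1: log(5/1) = 1.6094
Sum over inside zeros: 3.4420.
I(r) = log|p(0)| + (inside sum) = 1.3863 + 3.4420 = 4.8283.
Closed form (all zeros inside, monic): I(r) = n·log(r) = 3·log(5) = 4.8283. ✓

I(r) ≈ 4.8283.


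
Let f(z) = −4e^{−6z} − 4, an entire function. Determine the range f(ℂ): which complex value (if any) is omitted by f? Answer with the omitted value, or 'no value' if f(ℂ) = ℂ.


Little Picard bounds the complement of f(ℂ) to at most one point.
e^{−6z} is never zero on ℂ, so -4·e^{−6z} takes every value in ℂ ∖ {0}. Adding -4 shifts the range to ℂ ∖ {-4}. Thus f omits exactly the value -4.

Omitted value: -4.


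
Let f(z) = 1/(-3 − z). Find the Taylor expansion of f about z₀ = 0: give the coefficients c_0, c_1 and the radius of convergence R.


Let w = z − z₀, so z = z₀ + w.
Then -3 − z = -3 − (z₀ + w) = (-3 − z₀) − w = -3 − w.
f(z) = 1/(-3 − w) = (1/(-3)) · 1/(1 − w/(-3)) = Σ_{n≥0} w^n / (-3)^(n+1).
So c_n = 1/(-3)^(n+1):
  c_0 = 1/(-3)^1 = -1/3.
  c_1 = 1/(-3)^2 = 1/9.
The series is valid for |w/d| < 1, i.e. |z − z₀| < |d|.
Radius of convergence: R = |-3 − z₀| = |-3| = 3 (distance from z₀ to the singularity z = -3).

c_0 = -1/3, c_1 = 1/9; R = 3.


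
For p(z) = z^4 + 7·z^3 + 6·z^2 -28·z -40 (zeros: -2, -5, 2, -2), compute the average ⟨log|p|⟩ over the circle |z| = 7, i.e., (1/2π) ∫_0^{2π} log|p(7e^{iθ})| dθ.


Zeros: -5, -2, -2, 2; r = 7.
Inside |z| < r: -5, -2, -2, 2. Outside (|z| ≥ r): ∅.
p(0) = -40, so log|p(0)| = log(40) = 3.6889.
Apply Jensen: I(r) = log|p(0)| + Σ_k log(r/|z_k|), summed over zeros inside |z| < r.
  log(r/|z_k|) for z_k = -2: log(7/2) = 1.2528
  log(r/|z_k|) for z_k = -5: log(7/5) = 0.3365
  log(r/|z_k|) for z_k = 2: log(7/2) = 1.2528
  log(r/|z_k|) for z_k = -2: log(7/2) = 1.2528
Sum over inside zeros: 4.0948.
I(r) = log|p(0)| + (inside sum) = 3.6889 + 4.0948 = 7.7836.
Closed form (all zeros inside, monic): I(r) = n·log(r) = 4·log(7) = 7.7836. ✓

I(r) ≈ 7.7836.


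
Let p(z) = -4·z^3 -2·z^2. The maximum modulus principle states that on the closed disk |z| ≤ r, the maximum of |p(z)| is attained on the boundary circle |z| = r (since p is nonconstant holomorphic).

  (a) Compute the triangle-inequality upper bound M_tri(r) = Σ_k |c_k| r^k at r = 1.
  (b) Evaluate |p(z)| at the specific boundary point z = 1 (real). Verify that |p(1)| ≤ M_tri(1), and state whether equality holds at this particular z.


Coefficients: c_0 = 0, c_1 = 0, c_2 = -2, c_3 = -4. Radius r = 1.
Part (a). Triangle bound: M_tri(r) = Σ_k |c_k| r^k
  = |0|·1^0 + |0|·1^1 + |-2|·1^2 + |-4|·1^3
  = 0 + 0 + 2 + 4 = 6.
This bounds M(r) := max_{|z|=r} |p(z)| from above; equality holds iff all terms c_k z^k can be made to align in phase at a single z on |z|=r.
Part (b). At z = 1 (real, on the circle |z| = r):
  p(1) = (0)·1^0 + (0)·1^1 + (-2)·1^2 + (-4)·1^3 = -6.
  |p(1)| = 6.
Since all nonzero coefficients share the same sign, |p(1)| = 6 = M_tri(1); the triangle bound is attained at z = 1, so in fact M(r) = 6.

M_tri(1) = 6; |p(1)| = 6; equality at z=1: yes.


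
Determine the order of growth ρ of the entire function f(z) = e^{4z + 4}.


|e^{4z + 4}| = e^{Re(4·z) + 4} ≤ e^{4|z|^1 + 4} = e^{4r^1 + 4} on |z| = r, so ρ ≤ 1. Choosing z on |z|=r so that 4·z is real positive (always possible by picking arg z appropriately) gives |f(z)| = e^{4r^1 + 4}, matching the bound. The additive constant 4 does not affect log log M(r) ~ 1·log r. Hence ρ = 1.
Therefore ρ = 1.

Order ρ = 1.


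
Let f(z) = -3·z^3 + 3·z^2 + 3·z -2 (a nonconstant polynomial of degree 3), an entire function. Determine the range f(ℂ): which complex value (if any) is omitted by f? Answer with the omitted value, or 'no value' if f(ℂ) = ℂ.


Little Picard bounds the complement of f(ℂ) to at most one point.
For every w ∈ ℂ, the equation p(z) − w = 0 is a nonconstant polynomial in z and hence has at least one root by the fundamental theorem of algebra. So p is surjective onto ℂ, omitting no value.

Omitted value: no value.


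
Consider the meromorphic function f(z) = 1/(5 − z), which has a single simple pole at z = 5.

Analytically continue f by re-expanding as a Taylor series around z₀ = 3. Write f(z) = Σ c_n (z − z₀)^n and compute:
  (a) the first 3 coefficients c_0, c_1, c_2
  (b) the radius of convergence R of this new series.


Let w = z − z₀, so z = z₀ + w.
Then 5 − z = 5 − (z₀ + w) = (5 − z₀) − w = 2 − w.
f(z) = 1/(2 − w) = (1/(2)) · 1/(1 − w/(2)) = Σ_{n≥0} w^n / (2)^(n+1).
So c_n = 1/(2)^(n+1):
  c_0 = 1/(2)^1 = 1/2.
  c_1 = 1/(2)^2 = 1/4.
  c_2 = 1/(2)^3 = 1/8.
The series is valid for |w/d| < 1, i.e. |z − z₀| < |d|.
Radius of convergence: R = |5 − z₀| = |2| = 2 (distance from z₀ to the singularity z = 5).

c_0 = 1/2, c_1 = 1/4, c_2 = 1/8; R = 2.


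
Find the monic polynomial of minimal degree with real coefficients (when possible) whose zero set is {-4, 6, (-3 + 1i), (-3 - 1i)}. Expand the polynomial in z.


The polynomial is p(z) = ∏_{α ∈ S} (z − α), where S = {-4, 6, (-3 + 1i), (-3 - 1i)}.
Expanding the product yields: p(z) = z^4 + 4·z^3 -26·z^2 -164·z -240.
Note conjugate pairs combine to real quadratics: (z − (-3+1i))(z − (-3−1i)) = z² + 6z + 10.
The resulting polynomial has degree 4 and real coefficients as required.

p(z) = z^4 + 4·z^3 -26·z^2 -164·z -240.


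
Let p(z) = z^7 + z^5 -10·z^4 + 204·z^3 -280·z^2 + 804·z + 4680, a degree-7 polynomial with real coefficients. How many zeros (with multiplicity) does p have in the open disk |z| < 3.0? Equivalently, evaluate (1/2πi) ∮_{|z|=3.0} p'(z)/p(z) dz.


The zeros of p are: (3 + 2i), (3 - 2i), (-3 + 3i), (-3 - 3i), -2, (1 + 3i), (1 - 3i).
Their magnitudes are: 3.606, 3.606, 4.243, 4.243, 2, 3.162, 3.162.
Zeros with |z| < R = 3.0: -2.
Count = 1.
By the argument principle, (1/2πi) ∮_{|z|=R} p'(z)/p(z) dz equals exactly this count.

Number of zeros inside |z| < 3.0: 1.


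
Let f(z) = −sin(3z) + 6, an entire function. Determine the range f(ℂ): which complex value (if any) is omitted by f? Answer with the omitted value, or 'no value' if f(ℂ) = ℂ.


Little Picard bounds the complement of f(ℂ) to at most one point.
sin is entire and surjective onto ℂ: for every w ∈ ℂ, sin(ζ) = w has a solution ζ ∈ ℂ (e.g., via the complex inverse arcsin). With ζ = 3z this gives z = ζ/(3). Then -1·sin(3z) takes every value in -1·ℂ = ℂ, and adding 6 is a bijection of ℂ. So f is surjective and omits no value. (Note: only on the real line is sin bounded by [−1, 1].)

Omitted value: no value.


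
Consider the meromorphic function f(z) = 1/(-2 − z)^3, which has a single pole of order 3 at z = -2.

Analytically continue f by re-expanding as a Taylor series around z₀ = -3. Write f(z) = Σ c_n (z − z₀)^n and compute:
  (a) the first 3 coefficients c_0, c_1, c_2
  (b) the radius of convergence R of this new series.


Let w = z − z₀, so z = z₀ + w.
Then -2 − z = -2 − (z₀ + w) = (-2 − z₀) − w = 1 − w.
f(z) = 1/(1 − w)^3 = (1/(1)^3) · (1 − w/(1))^{−3}.
By the binomial series (1−u)^{−3} = Σ_{n≥0} C(n+2, 2) u^n for |u|<1, with u = w/(1):
  c_n = C(n+2, 2) / (1)^(n+3).
  c_0 = 1/(1)^3 = 1.
  c_1 = 3/(1)^4 = 3.
  c_2 = 6/(1)^5 = 6.
The series is valid for |w/d| < 1, i.e. |z − z₀| < |d|.
Radius of convergence: R = |-2 − z₀| = |1| = 1 (distance from z₀ to the singularity z = -2).

c_0 = 1, c_1 = 3, c_2 = 6; R = 1.


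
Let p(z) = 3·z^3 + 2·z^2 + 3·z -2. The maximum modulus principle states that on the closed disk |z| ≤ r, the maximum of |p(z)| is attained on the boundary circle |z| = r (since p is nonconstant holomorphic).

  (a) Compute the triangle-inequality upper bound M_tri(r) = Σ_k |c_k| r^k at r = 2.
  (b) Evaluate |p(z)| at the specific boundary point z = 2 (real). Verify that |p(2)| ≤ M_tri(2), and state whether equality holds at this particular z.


Coefficients: c_0 = -2, c_1 = 3, c_2 = 2, c_3 = 3. Radius r = 2.
Part (a). Triangle bound: M_tri(r) = Σ_k |c_k| r^k
  = |-2|·2^0 + |3|·2^1 + |2|·2^2 + |3|·2^3
  = 2 + 6 + 8 + 24 = 40.
This bounds M(r) := max_{|z|=r} |p(z)| from above; equality holds iff all terms c_k z^k can be made to align in phase at a single z on |z|=r.
Part (b). At z = 2 (real, on the circle |z| = r):
  p(2) = (-2)·2^0 + (3)·2^1 + (2)·2^2 + (3)·2^3 = 36.
  |p(2)| = 36.
Check: |p(2)| = 36 ≤ 40 = M_tri(2). ✓ Equality does not hold at z = 2 (the coefficients have mixed signs, so the terms do not all align in phase there).

M_tri(2) = 40; |p(2)| = 36; equality at z=2: no.


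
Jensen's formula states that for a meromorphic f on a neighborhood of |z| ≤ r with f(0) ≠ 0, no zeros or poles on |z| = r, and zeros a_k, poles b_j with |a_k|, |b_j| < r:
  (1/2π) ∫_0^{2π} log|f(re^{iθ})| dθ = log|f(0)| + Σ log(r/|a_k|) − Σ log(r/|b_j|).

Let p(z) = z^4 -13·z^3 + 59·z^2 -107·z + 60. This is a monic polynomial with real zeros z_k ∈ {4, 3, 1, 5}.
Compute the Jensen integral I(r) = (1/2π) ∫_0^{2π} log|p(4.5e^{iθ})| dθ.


Zeros: 1, 3, 4, 5; r = 4.5.
Inside |z| < r: 1, 3, 4. Outside (|z| ≥ r): 5.
p(0) = 60, so log|p(0)| = log(60) = 4.0943.
Apply Jensen: I(r) = log|p(0)| + Σ_k log(r/|z_k|), summed over zeros inside |z| < r.
  log(r/|z_k|) for z_k = 4: log(4.5/4) = 0.1178
  log(r/|z_k|) for z_k = 3: log(4.5/3) = 0.4055
  log(r/|z_k|) for z_k = 1: log(4.5/1) = 1.5041
  Outside zeros (5) contribute nothing to the Jensen sum.
Sum over inside zeros: 2.0273.
I(r) = log|p(0)| + (inside sum) = 4.0943 + 2.0273 = 6.1217.
Note: since some zeros are outside |z| ≤ r, the simplified n·log(r) form does NOT apply — only the inside zeros contribute.

I(r) ≈ 6.1217.


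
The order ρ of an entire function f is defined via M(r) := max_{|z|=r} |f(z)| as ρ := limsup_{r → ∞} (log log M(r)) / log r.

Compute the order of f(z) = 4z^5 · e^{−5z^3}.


M(r) = max_{|z|=r} |4|·|z|^5·|e^{−5z^3}| = 4·r^5 · e^{5r^3} (the factors attain their maxima compatibly on |z|=r). Then log M(r) = log 4 + 5·log r + 5r^3, dominated by the last term, so log log M(r) ~ 3·log r. The polynomial factor 4z^5 contributes only a log r term and does not affect the order. ρ = 3.
Therefore ρ = 3.

Order ρ = 3.


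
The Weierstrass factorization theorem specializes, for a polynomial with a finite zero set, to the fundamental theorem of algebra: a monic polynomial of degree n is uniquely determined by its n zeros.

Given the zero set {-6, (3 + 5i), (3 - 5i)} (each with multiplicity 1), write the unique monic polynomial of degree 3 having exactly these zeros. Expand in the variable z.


The polynomial is p(z) = ∏_{α ∈ S} (z − α), where S = {-6, (3 + 5i), (3 - 5i)}.
Expanding the product yields: p(z) = z^3 -2·z + 204.
Note conjugate pairs combine to real quadratics: (z − (3+5i))(z − (3−5i)) = z² − 6z + 34.
The resulting polynomial has degree 3 and real coefficients as required.

p(z) = z^3 -2·z + 204.


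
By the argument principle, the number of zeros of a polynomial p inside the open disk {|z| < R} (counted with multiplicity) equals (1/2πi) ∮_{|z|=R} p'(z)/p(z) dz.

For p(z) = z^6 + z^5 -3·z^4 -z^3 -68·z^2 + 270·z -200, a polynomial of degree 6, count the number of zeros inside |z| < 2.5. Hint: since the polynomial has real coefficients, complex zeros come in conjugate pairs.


The zeros of p are: (-1 + 3i), (-1 - 3i), (2 + 1i), (2 - 1i), 1, -4.
Their magnitudes are: 3.162, 3.162, 2.236, 2.236, 1, 4.
Zeros with |z| < R = 2.5: (2 + 1i), (2 - 1i), 1.
Count = 3.
By the argument principle, (1/2πi) ∮_{|z|=R} p'(z)/p(z) dz equals exactly this count.

Number of zeros inside |z| < 2.5: 3.


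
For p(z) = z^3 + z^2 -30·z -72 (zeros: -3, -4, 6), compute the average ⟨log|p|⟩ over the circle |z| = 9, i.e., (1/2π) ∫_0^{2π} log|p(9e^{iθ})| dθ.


Zeros: -4, -3, 6; r = 9.
Inside |z| < r: -4, -3, 6. Outside (|z| ≥ r): ∅.
p(0) = -72, so log|p(0)| = log(72) = 4.2767.
Apply Jensen: I(r) = log|p(0)| + Σ_k log(r/|z_k|), summed over zeros inside |z| < r.
  log(r/|z_k|) for z_k = -3: log(9/3) = 1.0986
  log(r/|z_k|) for z_k = -4: log(9/4) = 0.8109
  log(r/|z_k|) for z_k = 6: log(9/6) = 0.4055
Sum over inside zeros: 2.3150.
I(r) = log|p(0)| + (inside sum) = 4.2767 + 2.3150 = 6.5917.
Closed form (all zeros inside, monic): I(r) = n·log(r) = 3·log(9) = 6.5917. ✓

I(r) ≈ 6.5917.


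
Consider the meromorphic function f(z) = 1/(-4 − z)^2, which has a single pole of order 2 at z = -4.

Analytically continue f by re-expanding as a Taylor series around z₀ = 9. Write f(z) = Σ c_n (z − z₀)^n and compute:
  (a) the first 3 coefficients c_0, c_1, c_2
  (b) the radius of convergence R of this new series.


Let w = z − z₀, so z = z₀ + w.
Then -4 − z = -4 − (z₀ + w) = (-4 − z₀) − w = -13 − w.
f(z) = 1/(-13 − w)^2 = (1/(-13)^2) · (1 − w/(-13))^{−2}.
By the binomial series (1−u)^{−2} = Σ_{n≥0} C(n+1, 1) u^n for |u|<1, with u = w/(-13):
  c_n = C(n+1, 1) / (-13)^(n+2).
  c_0 = 1/(-13)^2 = 1/169.
  c_1 = 2/(-13)^3 = -2/2197.
  c_2 = 3/(-13)^4 = 3/28561.
The series is valid for |w/d| < 1, i.e. |z − z₀| < |d|.
Radius of convergence: R = |-4 − z₀| = |-13| = 13 (distance from z₀ to the singularity z = -4).

c_0 = 1/169, c_1 = -2/2197, c_2 = 3/28561; R = 13.


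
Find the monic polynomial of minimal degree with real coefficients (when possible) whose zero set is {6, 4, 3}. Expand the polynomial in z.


The polynomial is p(z) = ∏_{α ∈ S} (z − α), where S = {6, 4, 3}.
Expanding the product yields: p(z) = z^3 -13·z^2 + 54·z -72.
The resulting polynomial has degree 3 and real coefficients as required.

p(z) = z^3 -13·z^2 + 54·z -72.


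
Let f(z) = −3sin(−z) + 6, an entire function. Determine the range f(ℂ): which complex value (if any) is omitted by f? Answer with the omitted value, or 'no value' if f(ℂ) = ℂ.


Little Picard bounds the complement of f(ℂ) to at most one point.
sin is entire and surjective onto ℂ: for every w ∈ ℂ, sin(ζ) = w has a solution ζ ∈ ℂ (e.g., via the complex inverse arcsin). With ζ = −z this gives z = ζ/(-1). Then -3·sin(−z) takes every value in -3·ℂ = ℂ, and adding 6 is a bijection of ℂ. So f is surjective and omits no value. (Note: only on the real line is sin bounded by [−1, 1].)

Omitted value: no value.


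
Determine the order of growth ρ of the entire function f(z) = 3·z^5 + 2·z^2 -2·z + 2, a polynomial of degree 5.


|f(z)| ≤ Σ|c_k|·r^k = O(r^5) as r → ∞. Polynomial growth is O(e^{r^ε}) for every ε > 0 (since r^5/e^{r^ε} → 0), so ρ ≤ ε for all ε > 0, i.e. ρ = 0. Every nonconstant polynomial has order 0.
Therefore ρ = 0.

Order ρ = 0.


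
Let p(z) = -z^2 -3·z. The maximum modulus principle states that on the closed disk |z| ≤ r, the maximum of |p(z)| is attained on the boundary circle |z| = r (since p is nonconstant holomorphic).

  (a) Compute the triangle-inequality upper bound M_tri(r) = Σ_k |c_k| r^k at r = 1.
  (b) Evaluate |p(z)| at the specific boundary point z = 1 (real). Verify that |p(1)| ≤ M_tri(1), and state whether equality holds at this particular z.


Coefficients: c_0 = 0, c_1 = -3, c_2 = -1. Radius r = 1.
Part (a). Triangle bound: M_tri(r) = Σ_k |c_k| r^k
  = |0|·1^0 + |-3|·1^1 + |-1|·1^2
  = 0 + 3 + 1 = 4.
This bounds M(r) := max_{|z|=r} |p(z)| from above; equality holds iff all terms c_k z^k can be made to align in phase at a single z on |z|=r.
Part (b). At z = 1 (real, on the circle |z| = r):
  p(1) = (0)·1^0 + (-3)·1^1 + (-1)·1^2 = -4.
  |p(1)| = 4.
Since all nonzero coefficients share the same sign, |p(1)| = 4 = M_tri(1); the triangle bound is attained at z = 1, so in fact M(r) = 4.

M_tri(1) = 4; |p(1)| = 4; equality at z=1: yes.


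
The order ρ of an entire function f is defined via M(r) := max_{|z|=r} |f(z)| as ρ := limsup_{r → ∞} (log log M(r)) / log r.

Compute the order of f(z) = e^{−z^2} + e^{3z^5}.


Each summand is entire of order 2 and 5 respectively (as in the single-exponential case). The order of a sum is at most the max of the orders, so ρ ≤ 5. For the lower bound: on |z|=r choose arg z so that 3z^5 is real positive; then |e^{3z^5}| = e^{3r^5} while |e^{-1z^2}| ≤ e^{1r^2} = o(e^{3r^5}). So |f| ≥ e^{3r^5}(1 − o(1)) and ρ ≥ 5. Hence ρ = max(2, 5) = 5.
Therefore ρ = 5.

Order ρ = 5.


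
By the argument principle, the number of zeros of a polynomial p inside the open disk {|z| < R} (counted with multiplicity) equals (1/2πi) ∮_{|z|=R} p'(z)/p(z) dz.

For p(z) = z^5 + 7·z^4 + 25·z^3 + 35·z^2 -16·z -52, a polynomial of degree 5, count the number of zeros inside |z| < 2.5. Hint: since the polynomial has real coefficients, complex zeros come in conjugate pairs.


The zeros of p are: -2, -2, 1, (-2 + 3i), (-2 - 3i).
Their magnitudes are: 2, 2, 1, 3.606, 3.606.
Zeros with |z| < R = 2.5: -2, -2, 1.
Count = 3.
By the argument principle, (1/2πi) ∮_{|z|=R} p'(z)/p(z) dz equals exactly this count.

Number of zeros inside |z| < 2.5: 3.


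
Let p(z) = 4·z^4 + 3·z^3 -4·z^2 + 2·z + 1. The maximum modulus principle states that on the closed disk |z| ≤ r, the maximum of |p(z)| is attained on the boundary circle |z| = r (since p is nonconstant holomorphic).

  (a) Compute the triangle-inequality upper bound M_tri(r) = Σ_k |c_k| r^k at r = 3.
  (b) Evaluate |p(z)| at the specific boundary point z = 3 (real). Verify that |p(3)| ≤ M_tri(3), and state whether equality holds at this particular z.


Coefficients: c_0 = 1, c_1 = 2, c_2 = -4, c_3 = 3, c_4 = 4. Radius r = 3.
Part (a). Triangle bound: M_tri(r) = Σ_k |c_k| r^k
  = |1|·3^0 + |2|·3^1 + |-4|·3^2 + |3|·3^3 + |4|·3^4
  = 1 + 6 + 36 + 81 + 324 = 448.
This bounds M(r) := max_{|z|=r} |p(z)| from above; equality holds iff all terms c_k z^k can be made to align in phase at a single z on |z|=r.
Part (b). At z = 3 (real, on the circle |z| = r):
  p(3) = (1)·3^0 + (2)·3^1 + (-4)·3^2 + (3)·3^3 + (4)·3^4 = 376.
  |p(3)| = 376.
Check: |p(3)| = 376 ≤ 448 = M_tri(3). ✓ Equality does not hold at z = 3 (the coefficients have mixed signs, so the terms do not all align in phase there).

M_tri(3) = 448; |p(3)| = 376; equality at z=3: no.


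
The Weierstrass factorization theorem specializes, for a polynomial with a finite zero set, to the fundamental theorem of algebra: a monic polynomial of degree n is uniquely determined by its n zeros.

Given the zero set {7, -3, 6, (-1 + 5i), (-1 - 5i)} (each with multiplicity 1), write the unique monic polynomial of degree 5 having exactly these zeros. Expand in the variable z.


The polynomial is p(z) = ∏_{α ∈ S} (z − α), where S = {7, -3, 6, (-1 + 5i), (-1 - 5i)}.
Expanding the product yields: p(z) = z^5 -8·z^4 + 9·z^3 -128·z^2 + 330·z + 3276.
Note conjugate pairs combine to real quadratics: (z − (-1+5i))(z − (-1−5i)) = z² + 2z + 26.
The resulting polynomial has degree 5 and real coefficients as required.

p(z) = z^5 -8·z^4 + 9·z^3 -128·z^2 + 330·z + 3276.


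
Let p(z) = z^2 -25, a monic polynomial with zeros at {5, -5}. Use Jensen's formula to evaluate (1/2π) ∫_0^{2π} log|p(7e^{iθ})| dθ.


Zeros: -5, 5; r = 7.
Inside |z| < r: -5, 5. Outside (|z| ≥ r): ∅.
p(0) = -25, so log|p(0)| = log(25) = 3.2189.
Apply Jensen: I(r) = log|p(0)| + Σ_k log(r/|z_k|), summed over zeros inside |z| < r.
  log(r/|z_k|) for z_k = 5: log(7/5) = 0.3365
  log(r/|z_k|) for z_k = -5: log(7/5) = 0.3365
Sum over inside zeros: 0.6729.
I(r) = log|p(0)| + (inside sum) = 3.2189 + 0.6729 = 3.8918.
Closed form (all zeros inside, monic): I(r) = n·log(r) = 2·log(7) = 3.8918. ✓

I(r) ≈ 3.8918.


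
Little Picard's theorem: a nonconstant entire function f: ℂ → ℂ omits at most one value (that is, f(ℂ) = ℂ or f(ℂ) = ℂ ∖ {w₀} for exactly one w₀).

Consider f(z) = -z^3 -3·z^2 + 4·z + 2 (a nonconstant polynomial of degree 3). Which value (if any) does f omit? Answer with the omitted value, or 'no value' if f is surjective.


Little Picard bounds the complement of f(ℂ) to at most one point.
For every w ∈ ℂ, the equation p(z) − w = 0 is a nonconstant polynomial in z and hence has at least one root by the fundamental theorem of algebra. So p is surjective onto ℂ, omitting no value.

Omitted value: no value.


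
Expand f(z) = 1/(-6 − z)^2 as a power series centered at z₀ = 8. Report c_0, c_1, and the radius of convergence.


Let w = z − z₀, so z = z₀ + w.
Then -6 − z = -6 − (z₀ + w) = (-6 − z₀) − w = -14 − w.
f(z) = 1/(-14 − w)^2 = (1/(-14)^2) · (1 − w/(-14))^{−2}.
By the binomial series (1−u)^{−2} = Σ_{n≥0} C(n+1, 1) u^n for |u|<1, with u = w/(-14):
  c_n = C(n+1, 1) / (-14)^(n+2).
  c_0 = 1/(-14)^2 = 1/196.
  c_1 = 2/(-14)^3 = -1/1372.
The series is valid for |w/d| < 1, i.e. |z − z₀| < |d|.
Radius of convergence: R = |-6 − z₀| = |-14| = 14 (distance from z₀ to the singularity z = -6).

c_0 = 1/196, c_1 = -1/1372; R = 14.


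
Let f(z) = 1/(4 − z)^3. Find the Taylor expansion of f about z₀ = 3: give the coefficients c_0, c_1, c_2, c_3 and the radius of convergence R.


Let w = z − z₀, so z = z₀ + w.
Then 4 − z = 4 − (z₀ + w) = (4 − z₀) − w = 1 − w.
f(z) = 1/(1 − w)^3 = (1/(1)^3) · (1 − w/(1))^{−3}.
By the binomial series (1−u)^{−3} = Σ_{n≥0} C(n+2, 2) u^n for |u|<1, with u = w/(1):
  c_n = C(n+2, 2) / (1)^(n+3).
  c_0 = 1/(1)^3 = 1.
  c_1 = 3/(1)^4 = 3.
  c_2 = 6/(1)^5 = 6.
  c_3 = 10/(1)^6 = 10.
The series is valid for |w/d| < 1, i.e. |z − z₀| < |d|.
Radius of convergence: R = |4 − z₀| = |1| = 1 (distance from z₀ to the singularity z = 4).

c_0 = 1, c_1 = 3, c_2 = 6, c_3 = 10; R = 1.
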